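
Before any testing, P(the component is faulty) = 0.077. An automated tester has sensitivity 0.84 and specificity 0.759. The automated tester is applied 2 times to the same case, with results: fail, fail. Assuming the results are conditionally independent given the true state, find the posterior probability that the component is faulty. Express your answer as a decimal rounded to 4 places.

Posterior P(H) ≈ 0.5033

Let H be the event that the component is faulty; start with P(H) = 0.077. P('fail'|H) = 0.84, P('fail'|¬H) = 0.241.
Update on result 1 ('fail'): P(H) ← 0.84·0.0770 / (0.84·0.0770 + 0.241·0.9230) = 0.064680/0.28712 = 0.2253.
Update on result 2 ('fail'): P(H) ← 0.84·0.2253 / (0.84·0.2253 + 0.241·0.7747) = 0.18923/0.37594 = 0.5033.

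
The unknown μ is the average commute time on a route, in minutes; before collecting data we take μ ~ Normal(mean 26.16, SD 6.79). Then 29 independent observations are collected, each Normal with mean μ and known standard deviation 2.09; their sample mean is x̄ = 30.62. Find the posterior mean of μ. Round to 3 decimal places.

Prior precision 1/τ₀² = 1/6.79² = 0.0216900; data precision n/σ² = 29/2.09² = 6.63904.
Posterior precision = 0.0216900 + 6.63904 = 6.66073.
Posterior mean = (0.0216900·26.16 + 6.63904·30.62) / 6.66073 = 30.605.

Posterior mean ≈ 30.605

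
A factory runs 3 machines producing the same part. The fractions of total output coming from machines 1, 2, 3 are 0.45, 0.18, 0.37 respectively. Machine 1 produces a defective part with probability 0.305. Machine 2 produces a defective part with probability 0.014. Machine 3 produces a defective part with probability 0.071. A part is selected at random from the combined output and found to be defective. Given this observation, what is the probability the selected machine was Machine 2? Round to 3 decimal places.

Posterior probability ≈ 0.015

P(defective|M1) = 0.305; P(defective|M2) = 0.014; P(defective|M3) = 0.071.
Prior × likelihood for each source: 0.45·0.305=0.1373, 0.18·0.014=0.002520, 0.37·0.071=0.02627. Summing gives P(defective) = 0.16604.
P(Machine 2 | defective) = 0.002520 / 0.16604 = 0.015.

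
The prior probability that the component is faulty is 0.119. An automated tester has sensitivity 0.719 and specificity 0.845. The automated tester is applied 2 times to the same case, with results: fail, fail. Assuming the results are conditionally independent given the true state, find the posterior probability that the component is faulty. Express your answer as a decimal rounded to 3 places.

Posterior P(H) ≈ 0.744

With H the event that the component is faulty, the joint likelihood of the observed sequence is P(data|H) = 0.719·0.719 = 0.51696 and P(data|¬H) = 0.155·0.155 = 0.024025.
Bayes: P(H|data) = 0.119·0.51696 / (0.119·0.51696 + 0.881·0.024025) = 0.061518/0.082684 = 0.7440.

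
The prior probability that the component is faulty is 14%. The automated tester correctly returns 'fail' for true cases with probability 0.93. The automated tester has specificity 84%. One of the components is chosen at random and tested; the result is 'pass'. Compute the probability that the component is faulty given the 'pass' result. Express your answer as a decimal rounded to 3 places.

P(H | E) ≈ 0.013

Let H be the event that the component is faulty. P(H) = 0.14, so P(¬H) = 0.86. With E the 'pass' result, P(E|H) = 0.07 and P(E|¬H) = 0.84.
P(E) = 0.07·0.14 + 0.84·0.86 = 0.0098000 + 0.72240 = 0.73220.
By Bayes' theorem, P(H|E) = 0.0098000 / 0.73220 = 0.013.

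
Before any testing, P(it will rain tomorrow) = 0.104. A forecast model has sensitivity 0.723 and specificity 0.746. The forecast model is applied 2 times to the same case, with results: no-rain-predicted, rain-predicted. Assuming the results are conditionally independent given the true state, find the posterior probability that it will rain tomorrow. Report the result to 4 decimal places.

Posterior P(H) ≈ 0.1093

Let H be the event that it will rain tomorrow; start with P(H) = 0.104. P('rain-predicted'|H) = 0.723, P('rain-predicted'|¬H) = 0.254.
Update on result 1 ('no-rain-predicted'): P(H) ← 0.277·0.1040 / (0.277·0.1040 + 0.746·0.8960) = 0.028808/0.69722 = 0.0413.
Update on result 2 ('rain-predicted'): P(H) ← 0.723·0.0413 / (0.723·0.0413 + 0.254·0.9587) = 0.029873/0.27338 = 0.1093.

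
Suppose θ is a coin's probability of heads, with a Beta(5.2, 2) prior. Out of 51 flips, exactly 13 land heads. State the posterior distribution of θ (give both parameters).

Observing 13 successes and 38 failures updates Beta(5.2, 2) by adding the success and failure counts to the two shape parameters: α = 5.2+13 = 18.2, β = 2+38 = 40.

Posterior: Beta(18.2, 40)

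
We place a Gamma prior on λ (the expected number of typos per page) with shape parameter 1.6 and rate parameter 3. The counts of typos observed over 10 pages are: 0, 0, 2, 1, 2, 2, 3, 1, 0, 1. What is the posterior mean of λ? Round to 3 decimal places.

The Poisson likelihood adds the total count to the shape and the number of exposure periods to the rate. Here ∑xᵢ = 12 and n = 10, so shape 1.6→13.6 and rate 3→13.
E[λ | data] = 13.6/13 = 1.046.

Posterior mean ≈ 1.046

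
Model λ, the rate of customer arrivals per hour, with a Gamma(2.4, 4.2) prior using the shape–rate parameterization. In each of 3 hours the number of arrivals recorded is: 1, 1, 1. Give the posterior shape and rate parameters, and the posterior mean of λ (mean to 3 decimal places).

Posterior: Gamma(shape=5.4, rate=7.2); mean ≈ 0.750

The Poisson likelihood adds the total count to the shape and the number of exposure periods to the rate. Here ∑xᵢ = 3 and n = 3, so shape 2.4→5.4 and rate 4.2→7.2.
E[λ | data] = 5.4/7.2 = 0.750.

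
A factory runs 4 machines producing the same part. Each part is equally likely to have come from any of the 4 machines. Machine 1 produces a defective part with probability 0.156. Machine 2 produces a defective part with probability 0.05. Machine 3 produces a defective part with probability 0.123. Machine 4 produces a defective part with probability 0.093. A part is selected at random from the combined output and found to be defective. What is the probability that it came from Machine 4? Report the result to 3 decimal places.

Posterior probability ≈ 0.220

P(defective|M1) = 0.156; P(defective|M2) = 0.05; P(defective|M3) = 0.123; P(defective|M4) = 0.093.
Prior × likelihood for each source: 0.25·0.156=0.03900, 0.25·0.05=0.01250, 0.25·0.123=0.03075, 0.25·0.093=0.02325. Summing gives P(defective) = 0.10550.
P(Machine 4 | defective) = 0.02325 / 0.10550 = 0.220.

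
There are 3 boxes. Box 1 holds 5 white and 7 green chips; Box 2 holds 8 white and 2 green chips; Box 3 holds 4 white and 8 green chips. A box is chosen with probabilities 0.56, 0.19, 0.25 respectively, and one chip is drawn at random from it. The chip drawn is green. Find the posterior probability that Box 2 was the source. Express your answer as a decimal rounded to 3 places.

Posterior probability ≈ 0.072

Tabulate prior·likelihood by source: [1] prior 0.56, lik 0.5833, product 0.3267; [2] prior 0.19, lik 0.2, product 0.03800; [3] prior 0.25, lik 0.6667, product 0.1667.
Normalizing constant = 0.53133; the posterior for Box 2 is its product over the sum, 0.03800/0.53133 = 0.072.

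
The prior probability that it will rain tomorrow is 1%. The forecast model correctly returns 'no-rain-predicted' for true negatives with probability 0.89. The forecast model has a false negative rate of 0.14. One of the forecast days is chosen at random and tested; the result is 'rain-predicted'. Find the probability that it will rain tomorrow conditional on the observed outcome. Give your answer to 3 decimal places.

P(H | E) ≈ 0.073

Write H for 'it will rain tomorrow'. Prior odds H:¬H = 0.01/0.99 = 0.010101. For the 'rain-predicted' outcome, the likelihood ratio is 0.86/0.11 = 7.8182.
Posterior odds = 0.010101 × 7.8182 = 0.078972, so P(H|E) = 0.078972/(1+0.078972) = 0.073.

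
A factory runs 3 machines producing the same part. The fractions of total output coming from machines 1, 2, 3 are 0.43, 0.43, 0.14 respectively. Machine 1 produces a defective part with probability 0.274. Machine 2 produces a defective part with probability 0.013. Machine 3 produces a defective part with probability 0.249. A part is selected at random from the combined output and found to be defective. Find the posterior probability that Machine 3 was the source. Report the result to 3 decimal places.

Posterior probability ≈ 0.220

P(defective|M1) = 0.274; P(defective|M2) = 0.013; P(defective|M3) = 0.249.
Prior × likelihood for each source: 0.43·0.274=0.1178, 0.43·0.013=0.005590, 0.14·0.249=0.03486. Summing gives P(defective) = 0.15827.
P(Machine 3 | defective) = 0.03486 / 0.15827 = 0.220.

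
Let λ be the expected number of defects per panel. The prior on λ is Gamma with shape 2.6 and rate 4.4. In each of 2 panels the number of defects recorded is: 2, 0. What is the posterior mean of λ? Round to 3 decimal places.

Posterior mean ≈ 0.719

Total count ∑xᵢ = 2 over n = 2 panels.
Gamma is conjugate to the Poisson likelihood: posterior is Gamma(shape = 2.6+2 = 4.6, rate = 4.4+2 = 6.4).
Posterior mean = shape/rate = 4.6/6.4 = 0.719.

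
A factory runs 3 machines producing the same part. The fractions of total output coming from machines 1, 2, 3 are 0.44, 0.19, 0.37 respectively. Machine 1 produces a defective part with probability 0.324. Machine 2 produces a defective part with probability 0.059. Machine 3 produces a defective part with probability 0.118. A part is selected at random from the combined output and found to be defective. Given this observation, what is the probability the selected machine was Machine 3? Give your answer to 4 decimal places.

Tabulate prior·likelihood by source: [1] prior 0.44, lik 0.324, product 0.1426; [2] prior 0.19, lik 0.059, product 0.01121; [3] prior 0.37, lik 0.118, product 0.04366.
Normalizing constant = 0.19743; the posterior for Machine 3 is its product over the sum, 0.04366/0.19743 = 0.2211.

Posterior probability ≈ 0.2211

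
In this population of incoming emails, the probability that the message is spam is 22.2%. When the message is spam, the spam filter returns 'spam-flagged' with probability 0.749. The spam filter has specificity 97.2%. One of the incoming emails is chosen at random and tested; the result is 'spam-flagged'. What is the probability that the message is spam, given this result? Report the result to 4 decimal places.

Let H be the event that the message is spam. P(H) = 0.222, so P(¬H) = 0.778. With E the 'spam-flagged' result, P(E|H) = 0.749 and P(E|¬H) = 0.028.
P(E) = 0.749·0.222 + 0.028·0.778 = 0.16628 + 0.021784 = 0.18806.
By Bayes' theorem, P(H|E) = 0.16628 / 0.18806 = 0.8842.

P(H | E) ≈ 0.8842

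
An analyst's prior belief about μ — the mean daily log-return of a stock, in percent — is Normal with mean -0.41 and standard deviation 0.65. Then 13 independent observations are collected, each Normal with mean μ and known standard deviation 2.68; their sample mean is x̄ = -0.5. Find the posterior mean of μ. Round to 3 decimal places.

Prior precision 1/τ₀² = 1/0.65² = 2.36686; data precision n/σ² = 13/2.68² = 1.80998.
Posterior precision = 2.36686 + 1.80998 = 4.17684.
Posterior mean = (2.36686·-0.41 + 1.80998·-0.5) / 4.17684 = -0.449.

Posterior mean ≈ -0.449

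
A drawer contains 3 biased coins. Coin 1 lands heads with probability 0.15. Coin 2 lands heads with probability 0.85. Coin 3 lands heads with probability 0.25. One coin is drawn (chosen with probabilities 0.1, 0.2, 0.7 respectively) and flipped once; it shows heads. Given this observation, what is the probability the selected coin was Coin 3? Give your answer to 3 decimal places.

Tabulate prior·likelihood by source: [1] prior 0.1, lik 0.15, product 0.01500; [2] prior 0.2, lik 0.85, product 0.1700; [3] prior 0.7, lik 0.25, product 0.1750.
Normalizing constant = 0.36000; the posterior for Coin 3 is its product over the sum, 0.1750/0.36000 = 0.486.

Posterior probability ≈ 0.486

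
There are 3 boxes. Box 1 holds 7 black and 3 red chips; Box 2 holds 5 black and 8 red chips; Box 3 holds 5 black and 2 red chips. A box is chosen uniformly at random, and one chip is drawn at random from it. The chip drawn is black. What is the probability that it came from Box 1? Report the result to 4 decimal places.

Posterior probability ≈ 0.3891

Tabulate prior·likelihood by source: [1] prior 0.333333, lik 0.7, product 0.2333; [2] prior 0.333333, lik 0.3846, product 0.1282; [3] prior 0.333333, lik 0.7143, product 0.2381.
Normalizing constant = 0.59963; the posterior for Box 1 is its product over the sum, 0.2333/0.59963 = 0.3891.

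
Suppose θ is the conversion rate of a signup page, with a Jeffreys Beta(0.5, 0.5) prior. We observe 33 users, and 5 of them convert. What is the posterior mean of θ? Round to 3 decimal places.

Posterior mean ≈ 0.162

Observing 5 successes and 28 failures updates Beta(0.5, 0.5) by adding the success and failure counts to the two shape parameters: α = 0.5+5 = 5.5, β = 0.5+28 = 28.5.
E[θ | data] = 5.5/(5.5+28.5) = 0.162.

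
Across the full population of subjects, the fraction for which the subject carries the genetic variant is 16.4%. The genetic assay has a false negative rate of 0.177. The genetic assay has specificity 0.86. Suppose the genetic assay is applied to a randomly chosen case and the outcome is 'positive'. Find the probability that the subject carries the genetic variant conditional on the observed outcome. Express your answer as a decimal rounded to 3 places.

P(H | E) ≈ 0.536

Write H for 'the subject carries the genetic variant'. Prior odds H:¬H = 0.164/0.836 = 0.19617. For the 'positive' outcome, the likelihood ratio is 0.823/0.14 = 5.8786.
Posterior odds = 0.19617 × 5.8786 = 1.1532, so P(H|E) = 1.1532/(1+1.1532) = 0.536.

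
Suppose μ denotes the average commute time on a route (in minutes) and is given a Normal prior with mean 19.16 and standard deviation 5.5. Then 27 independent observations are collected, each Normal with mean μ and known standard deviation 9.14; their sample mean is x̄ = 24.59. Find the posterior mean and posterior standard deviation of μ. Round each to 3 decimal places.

With known σ, the Normal prior is conjugate. Weight on the data is w = (n/σ²)/(n/σ² + 1/τ₀²) = 0.323200/(0.323200+0.0330579) = 0.90721.
Posterior mean = w·x̄ + (1−w)·μ₀ = 0.90721·24.59 + 0.092792·19.16 = 24.086. Posterior variance = 1/(0.323200+0.0330579) = 2.80696, so SD = 1.675.

Posterior mean ≈ 24.086; posterior SD ≈ 1.675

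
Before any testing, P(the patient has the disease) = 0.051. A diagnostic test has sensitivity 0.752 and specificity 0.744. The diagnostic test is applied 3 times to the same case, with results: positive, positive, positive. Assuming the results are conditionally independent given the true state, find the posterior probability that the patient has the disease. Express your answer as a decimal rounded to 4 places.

Let H be the event that the patient has the disease; start with P(H) = 0.051. P('positive'|H) = 0.752, P('positive'|¬H) = 0.256.
Update on result 1 ('positive'): P(H) ← 0.752·0.0510 / (0.752·0.0510 + 0.256·0.9490) = 0.038352/0.28130 = 0.1363.
Update on result 2 ('positive'): P(H) ← 0.752·0.1363 / (0.752·0.1363 + 0.256·0.8637) = 0.10253/0.32362 = 0.3168.
Update on result 3 ('positive'): P(H) ← 0.752·0.3168 / (0.752·0.3168 + 0.256·0.6832) = 0.23824/0.41314 = 0.5767.

Posterior P(H) ≈ 0.5767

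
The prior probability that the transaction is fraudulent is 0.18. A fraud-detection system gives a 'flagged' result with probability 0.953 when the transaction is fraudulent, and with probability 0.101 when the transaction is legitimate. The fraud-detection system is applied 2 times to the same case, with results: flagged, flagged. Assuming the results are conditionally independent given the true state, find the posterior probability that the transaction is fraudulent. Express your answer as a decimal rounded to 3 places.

With H the event that the transaction is fraudulent, the joint likelihood of the observed sequence is P(data|H) = 0.953·0.953 = 0.90821 and P(data|¬H) = 0.101·0.101 = 0.010201.
Bayes: P(H|data) = 0.18·0.90821 / (0.18·0.90821 + 0.82·0.010201) = 0.16348/0.17184 = 0.9513.

Posterior P(H) ≈ 0.951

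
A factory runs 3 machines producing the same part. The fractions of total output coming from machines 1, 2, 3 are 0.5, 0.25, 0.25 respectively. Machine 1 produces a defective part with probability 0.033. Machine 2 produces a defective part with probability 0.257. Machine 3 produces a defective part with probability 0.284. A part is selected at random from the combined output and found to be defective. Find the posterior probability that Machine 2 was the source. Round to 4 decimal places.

Tabulate prior·likelihood by source: [1] prior 0.5, lik 0.033, product 0.01650; [2] prior 0.25, lik 0.257, product 0.06425; [3] prior 0.25, lik 0.284, product 0.07100.
Normalizing constant = 0.15175; the posterior for Machine 2 is its product over the sum, 0.06425/0.15175 = 0.4234.

Posterior probability ≈ 0.4234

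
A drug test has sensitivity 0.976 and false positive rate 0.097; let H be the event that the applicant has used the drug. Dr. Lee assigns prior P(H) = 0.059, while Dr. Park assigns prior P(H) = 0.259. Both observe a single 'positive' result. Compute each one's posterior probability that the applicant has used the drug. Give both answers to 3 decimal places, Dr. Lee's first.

The likelihood ratio for a 'positive' result is 0.976/0.097 = 10.062.
Dr. Lee: prior odds 0.059/0.941 = 0.062699; posterior odds 0.63087; posterior probability 0.387.
Dr. Park: prior odds 0.259/0.741 = 0.34953; posterior odds 3.5169; posterior probability 0.779.

Dr. Lee: 0.387; Dr. Park: 0.779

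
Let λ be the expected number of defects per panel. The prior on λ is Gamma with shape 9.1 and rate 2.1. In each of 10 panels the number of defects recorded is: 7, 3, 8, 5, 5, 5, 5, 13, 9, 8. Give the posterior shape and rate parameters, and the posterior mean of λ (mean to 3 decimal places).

The Poisson likelihood adds the total count to the shape and the number of exposure periods to the rate. Here ∑xᵢ = 68 and n = 10, so shape 9.1→77.1 and rate 2.1→12.1.
E[λ | data] = 77.1/12.1 = 6.372.

Posterior: Gamma(shape=77.1, rate=12.1); mean ≈ 6.372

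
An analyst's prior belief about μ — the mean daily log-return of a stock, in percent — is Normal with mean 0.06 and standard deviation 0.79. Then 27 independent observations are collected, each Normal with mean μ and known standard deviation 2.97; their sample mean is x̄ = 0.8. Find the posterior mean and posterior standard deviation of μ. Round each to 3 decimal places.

Posterior mean ≈ 0.546; posterior SD ≈ 0.463

With known σ, the Normal prior is conjugate. Weight on the data is w = (n/σ²)/(n/σ² + 1/τ₀²) = 3.06091/(3.06091+1.60231) = 0.65639.
Posterior mean = w·x̄ + (1−w)·μ₀ = 0.65639·0.8 + 0.34361·0.06 = 0.546. Posterior variance = 1/(3.06091+1.60231) = 0.214444, so SD = 0.463.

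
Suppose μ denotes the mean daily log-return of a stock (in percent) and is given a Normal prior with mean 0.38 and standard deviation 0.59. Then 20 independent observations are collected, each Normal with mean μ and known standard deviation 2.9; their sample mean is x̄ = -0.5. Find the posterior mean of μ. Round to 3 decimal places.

Prior precision 1/τ₀² = 1/0.59² = 2.87274; data precision n/σ² = 20/2.9² = 2.37812.
Posterior precision = 2.87274 + 2.37812 = 5.25086.
Posterior mean = (2.87274·0.38 + 2.37812·-0.5) / 5.25086 = -0.019.

Posterior mean ≈ -0.019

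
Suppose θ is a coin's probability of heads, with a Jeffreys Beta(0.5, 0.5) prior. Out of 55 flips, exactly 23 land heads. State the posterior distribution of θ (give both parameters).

Posterior: Beta(23.5, 32.5)

The binomial likelihood is conjugate to the Beta prior: with 23 successes and 32 failures, the posterior is Beta(0.5+23, 0.5+32) = Beta(23.5, 32.5).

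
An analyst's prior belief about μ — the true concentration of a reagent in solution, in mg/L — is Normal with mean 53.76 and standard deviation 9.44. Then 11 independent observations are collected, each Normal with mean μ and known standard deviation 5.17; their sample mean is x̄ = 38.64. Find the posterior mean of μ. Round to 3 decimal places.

Posterior mean ≈ 39.041

Prior precision 1/τ₀² = 1/9.44² = 0.0112216; data precision n/σ² = 11/5.17² = 0.411540.
Posterior precision = 0.0112216 + 0.411540 = 0.422761.
Posterior mean = (0.0112216·53.76 + 0.411540·38.64) / 0.422761 = 39.041.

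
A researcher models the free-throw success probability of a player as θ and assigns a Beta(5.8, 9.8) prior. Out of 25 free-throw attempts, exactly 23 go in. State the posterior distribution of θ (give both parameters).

Observing 23 successes and 2 failures updates Beta(5.8, 9.8) by adding the success and failure counts to the two shape parameters: α = 5.8+23 = 28.8, β = 9.8+2 = 11.8.

Posterior: Beta(28.8, 11.8)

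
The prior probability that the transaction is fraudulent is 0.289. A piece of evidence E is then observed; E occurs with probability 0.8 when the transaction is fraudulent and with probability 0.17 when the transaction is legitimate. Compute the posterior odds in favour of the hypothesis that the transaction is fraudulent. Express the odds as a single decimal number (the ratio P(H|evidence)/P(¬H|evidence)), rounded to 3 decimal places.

Prior odds = 0.289/(1−0.289) = 0.40647.
Likelihood ratio for E = 0.8/0.17 = 4.7059.
Posterior odds = prior odds × LR = 1.9128.

Posterior odds ≈ 1.913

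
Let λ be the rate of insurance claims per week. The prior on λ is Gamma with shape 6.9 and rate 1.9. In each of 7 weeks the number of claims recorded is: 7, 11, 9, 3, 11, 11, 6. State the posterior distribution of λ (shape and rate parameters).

Posterior: Gamma(shape=64.9, rate=8.9)

Total count ∑xᵢ = 58 over n = 7 weeks.
Gamma is conjugate to the Poisson likelihood: posterior is Gamma(shape = 6.9+58 = 64.9, rate = 1.9+7 = 8.9).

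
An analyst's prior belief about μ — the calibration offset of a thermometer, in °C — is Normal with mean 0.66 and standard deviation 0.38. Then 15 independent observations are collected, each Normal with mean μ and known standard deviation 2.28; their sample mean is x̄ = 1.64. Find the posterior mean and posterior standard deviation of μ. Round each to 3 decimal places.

Posterior mean ≈ 0.948; posterior SD ≈ 0.319

Prior precision 1/τ₀² = 1/0.38² = 6.92521; data precision n/σ² = 15/2.28² = 2.88550.
Posterior precision = 6.92521 + 2.88550 = 9.81071, giving posterior SD = 1/√9.81071 = 0.319.
Posterior mean = (6.92521·0.66 + 2.88550·1.64) / 9.81071 = 0.948.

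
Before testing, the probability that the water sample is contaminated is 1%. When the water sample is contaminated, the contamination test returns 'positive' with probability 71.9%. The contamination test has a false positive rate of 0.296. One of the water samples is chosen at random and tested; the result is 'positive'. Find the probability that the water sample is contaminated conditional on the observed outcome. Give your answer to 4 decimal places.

P(H | E) ≈ 0.0239

Write H for 'the water sample is contaminated'. Prior odds H:¬H = 0.01/0.99 = 0.010101. For the 'positive' outcome, the likelihood ratio is 0.719/0.296 = 2.4291.
Posterior odds = 0.010101 × 2.4291 = 0.024536, so P(H|E) = 0.024536/(1+0.024536) = 0.0239.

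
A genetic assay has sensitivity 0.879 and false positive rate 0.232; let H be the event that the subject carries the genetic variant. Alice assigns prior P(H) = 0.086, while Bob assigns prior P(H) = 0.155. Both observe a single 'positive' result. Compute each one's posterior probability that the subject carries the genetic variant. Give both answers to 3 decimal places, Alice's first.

The likelihood ratio for a 'positive' result is 0.879/0.232 = 3.7888.
Alice: prior odds 0.086/0.914 = 0.094092; posterior odds 0.35649; posterior probability 0.263.
Bob: prior odds 0.155/0.845 = 0.18343; posterior odds 0.69499; posterior probability 0.410.

Alice: 0.263; Bob: 0.410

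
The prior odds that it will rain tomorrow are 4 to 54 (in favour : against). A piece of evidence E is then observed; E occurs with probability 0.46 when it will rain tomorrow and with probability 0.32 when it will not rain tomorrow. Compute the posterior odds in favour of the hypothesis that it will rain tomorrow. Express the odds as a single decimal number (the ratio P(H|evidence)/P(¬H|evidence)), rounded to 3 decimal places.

Prior odds = 4/54 = 0.074074.
Likelihood ratio for E = 0.46/0.32 = 1.4375.
Posterior odds = prior odds × LR = 0.10648.

Posterior odds ≈ 0.106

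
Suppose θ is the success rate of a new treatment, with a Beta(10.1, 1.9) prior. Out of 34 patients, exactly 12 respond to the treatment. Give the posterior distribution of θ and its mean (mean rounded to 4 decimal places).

Observing 12 successes and 22 failures updates Beta(10.1, 1.9) by adding the success and failure counts to the two shape parameters: α = 10.1+12 = 22.1, β = 1.9+22 = 23.9.
Posterior mean = α/(α+β) = 22.1/46 = 0.4804.

Posterior: Beta(22.1, 23.9); mean ≈ 0.4804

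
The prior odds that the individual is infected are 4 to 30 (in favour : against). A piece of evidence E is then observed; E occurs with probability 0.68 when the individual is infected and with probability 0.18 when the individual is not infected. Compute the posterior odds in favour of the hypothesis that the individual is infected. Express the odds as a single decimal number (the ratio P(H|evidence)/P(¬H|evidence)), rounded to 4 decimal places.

Posterior odds ≈ 0.5037

Prior odds = 4/30 = 0.13333. In log-odds, ln(0.13333) = -2.0149.
Add log likelihood ratio: ln(3.7778) = 1.3291.
Posterior log-odds = -0.68577, so posterior odds = exp(-0.68577) = 0.50370.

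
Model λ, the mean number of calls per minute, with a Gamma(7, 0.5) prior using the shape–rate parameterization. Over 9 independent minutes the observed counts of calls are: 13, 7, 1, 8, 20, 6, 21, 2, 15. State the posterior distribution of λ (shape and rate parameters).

Posterior: Gamma(shape=100, rate=9.5)

Total count ∑xᵢ = 93 over n = 9 minutes.
Gamma is conjugate to the Poisson likelihood: posterior is Gamma(shape = 7+93 = 100, rate = 0.5+9 = 9.5).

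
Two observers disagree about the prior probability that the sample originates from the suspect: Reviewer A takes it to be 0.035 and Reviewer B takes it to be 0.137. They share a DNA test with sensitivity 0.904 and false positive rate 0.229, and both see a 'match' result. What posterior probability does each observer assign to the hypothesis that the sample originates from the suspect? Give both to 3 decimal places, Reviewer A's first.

Reviewer A: 0.125; Reviewer B: 0.385

The likelihood ratio for a 'match' result is 0.904/0.229 = 3.9476.
Reviewer A: prior odds 0.035/0.965 = 0.036269; posterior odds 0.14318; posterior probability 0.125.
Reviewer B: prior odds 0.137/0.863 = 0.15875; posterior odds 0.62668; posterior probability 0.385.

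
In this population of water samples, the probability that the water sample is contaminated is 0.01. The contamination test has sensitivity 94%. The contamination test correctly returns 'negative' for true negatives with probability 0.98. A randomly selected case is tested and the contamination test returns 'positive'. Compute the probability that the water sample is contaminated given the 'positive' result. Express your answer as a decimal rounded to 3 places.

P(H | E) ≈ 0.322

Let H be the event that the water sample is contaminated. P(H) = 0.01, so P(¬H) = 0.99. With E the 'positive' result, P(E|H) = 0.94 and P(E|¬H) = 0.02.
P(E) = 0.94·0.01 + 0.02·0.99 = 0.0094000 + 0.019800 = 0.029200.
By Bayes' theorem, P(H|E) = 0.0094000 / 0.029200 = 0.322.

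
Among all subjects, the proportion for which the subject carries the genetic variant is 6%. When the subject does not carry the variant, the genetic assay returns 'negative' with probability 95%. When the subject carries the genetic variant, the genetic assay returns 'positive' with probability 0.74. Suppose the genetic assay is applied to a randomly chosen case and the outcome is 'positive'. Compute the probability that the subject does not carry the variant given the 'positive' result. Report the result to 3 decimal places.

P(¬H | E) ≈ 0.514

Write H for 'the subject carries the genetic variant'. Prior odds H:¬H = 0.06/0.94 = 0.063830. For the 'positive' outcome, the likelihood ratio is 0.74/0.05 = 14.800.
Posterior odds = 0.063830 × 14.800 = 0.94468, so P(H|E) = 0.94468/(1+0.94468) = 0.486. Then P(¬H|E) = 1 − 0.486 = 0.514.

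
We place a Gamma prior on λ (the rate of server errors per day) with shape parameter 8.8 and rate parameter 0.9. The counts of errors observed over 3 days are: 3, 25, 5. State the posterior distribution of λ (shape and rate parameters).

Posterior: Gamma(shape=41.8, rate=3.9)

Total count ∑xᵢ = 33 over n = 3 days.
Gamma is conjugate to the Poisson likelihood: posterior is Gamma(shape = 8.8+33 = 41.8, rate = 0.9+3 = 3.9).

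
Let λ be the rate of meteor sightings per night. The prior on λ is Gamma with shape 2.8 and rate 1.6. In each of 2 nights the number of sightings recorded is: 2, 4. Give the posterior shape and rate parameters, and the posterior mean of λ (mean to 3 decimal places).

Posterior: Gamma(shape=8.8, rate=3.6); mean ≈ 2.444

Total count ∑xᵢ = 6 over n = 2 nights.
Gamma is conjugate to the Poisson likelihood: posterior is Gamma(shape = 2.8+6 = 8.8, rate = 1.6+2 = 3.6).
Posterior mean = shape/rate = 8.8/3.6 = 2.444.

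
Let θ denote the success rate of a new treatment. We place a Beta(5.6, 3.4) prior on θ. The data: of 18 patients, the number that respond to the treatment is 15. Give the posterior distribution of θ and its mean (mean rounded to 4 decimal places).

Posterior: Beta(20.6, 6.4); mean ≈ 0.7630

The binomial likelihood is conjugate to the Beta prior: with 15 successes and 3 failures, the posterior is Beta(5.6+15, 3.4+3) = Beta(20.6, 6.4).
Posterior mean = α/(α+β) = 20.6/27 = 0.7630.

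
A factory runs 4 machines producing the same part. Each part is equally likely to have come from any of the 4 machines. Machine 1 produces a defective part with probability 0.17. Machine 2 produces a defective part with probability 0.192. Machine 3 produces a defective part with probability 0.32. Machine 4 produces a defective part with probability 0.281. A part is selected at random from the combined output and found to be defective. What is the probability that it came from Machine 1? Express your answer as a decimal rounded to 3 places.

Posterior probability ≈ 0.177

P(defective|M1) = 0.17; P(defective|M2) = 0.192; P(defective|M3) = 0.32; P(defective|M4) = 0.281.
Prior × likelihood for each source: 0.25·0.17=0.04250, 0.25·0.192=0.04800, 0.25·0.32=0.08000, 0.25·0.281=0.07025. Summing gives P(defective) = 0.24075.
P(Machine 1 | defective) = 0.04250 / 0.24075 = 0.177.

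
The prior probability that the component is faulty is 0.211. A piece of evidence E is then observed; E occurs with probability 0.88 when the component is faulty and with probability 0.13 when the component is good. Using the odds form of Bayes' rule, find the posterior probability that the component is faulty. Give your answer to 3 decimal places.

Posterior probability ≈ 0.644

Prior odds = 0.211/(1−0.211) = 0.26743.
Likelihood ratio for E = 0.88/0.13 = 6.7692.
Posterior odds = prior odds × LR = 1.8103.
Posterior probability = odds/(1+odds) = 1.8103/2.8103 = 0.644.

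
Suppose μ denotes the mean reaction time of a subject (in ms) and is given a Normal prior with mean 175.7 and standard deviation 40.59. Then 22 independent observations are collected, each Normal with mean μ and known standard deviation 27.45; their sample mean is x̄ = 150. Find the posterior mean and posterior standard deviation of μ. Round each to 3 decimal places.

Posterior mean ≈ 150.523; posterior SD ≈ 5.792

Prior precision 1/τ₀² = 1/40.59² = 0.00060696; data precision n/σ² = 22/27.45² = 0.0291970.
Posterior precision = 0.00060696 + 0.0291970 = 0.0298039, giving posterior SD = 1/√0.0298039 = 5.792.
Posterior mean = (0.00060696·175.7 + 0.0291970·150) / 0.0298039 = 150.523.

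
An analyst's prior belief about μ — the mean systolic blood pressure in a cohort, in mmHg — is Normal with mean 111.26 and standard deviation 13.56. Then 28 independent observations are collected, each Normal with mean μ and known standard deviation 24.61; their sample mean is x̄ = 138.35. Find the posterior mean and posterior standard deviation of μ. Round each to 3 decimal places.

Posterior mean ≈ 135.499; posterior SD ≈ 4.399

Prior precision 1/τ₀² = 1/13.56² = 0.00543852; data precision n/σ² = 28/24.61² = 0.0462312.
Posterior precision = 0.00543852 + 0.0462312 = 0.0516697, giving posterior SD = 1/√0.0516697 = 4.399.
Posterior mean = (0.00543852·111.26 + 0.0462312·138.35) / 0.0516697 = 135.499.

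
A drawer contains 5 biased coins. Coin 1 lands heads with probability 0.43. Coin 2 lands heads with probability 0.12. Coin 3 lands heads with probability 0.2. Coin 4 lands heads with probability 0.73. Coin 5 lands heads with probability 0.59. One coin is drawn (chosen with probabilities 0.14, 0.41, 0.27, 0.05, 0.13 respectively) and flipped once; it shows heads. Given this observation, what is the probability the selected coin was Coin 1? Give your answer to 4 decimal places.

Tabulate prior·likelihood by source: [1] prior 0.14, lik 0.43, product 0.06020; [2] prior 0.41, lik 0.12, product 0.04920; [3] prior 0.27, lik 0.2, product 0.05400; [4] prior 0.05, lik 0.73, product 0.03650; [5] prior 0.13, lik 0.59, product 0.07670.
Normalizing constant = 0.27660; the posterior for Coin 1 is its product over the sum, 0.06020/0.27660 = 0.2176.

Posterior probability ≈ 0.2176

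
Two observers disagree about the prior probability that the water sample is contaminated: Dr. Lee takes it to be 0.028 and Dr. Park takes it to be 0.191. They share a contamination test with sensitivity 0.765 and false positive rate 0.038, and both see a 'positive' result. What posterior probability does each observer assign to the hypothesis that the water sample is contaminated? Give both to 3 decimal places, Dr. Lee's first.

Dr. Lee: 0.367; Dr. Park: 0.826

P('+'|H) = 0.765, P('+'|¬H) = 0.038.
Dr. Lee: numerator 0.765·0.028 = 0.021420; evidence = 0.021420+0.038·0.972 = 0.058356; posterior = 0.367.
Dr. Park: numerator 0.765·0.191 = 0.14611; evidence = 0.14611+0.038·0.809 = 0.17686; posterior = 0.826.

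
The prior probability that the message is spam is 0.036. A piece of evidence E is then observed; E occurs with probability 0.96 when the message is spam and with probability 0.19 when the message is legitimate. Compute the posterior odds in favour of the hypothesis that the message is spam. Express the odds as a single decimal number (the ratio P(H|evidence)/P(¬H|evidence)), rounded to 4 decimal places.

Posterior odds ≈ 0.1887

Prior odds = 0.036/(1−0.036) = 0.037344. In log-odds, ln(0.037344) = -3.2876.
Add log likelihood ratio: ln(5.0526) = 1.6199.
Posterior log-odds = -1.6677, so posterior odds = exp(-1.6677) = 0.18869.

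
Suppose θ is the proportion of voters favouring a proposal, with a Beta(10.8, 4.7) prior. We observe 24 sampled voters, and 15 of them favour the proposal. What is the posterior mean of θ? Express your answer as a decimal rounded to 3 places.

Posterior mean ≈ 0.653

The binomial likelihood is conjugate to the Beta prior: with 15 successes and 9 failures, the posterior is Beta(10.8+15, 4.7+9) = Beta(25.8, 13.7).
E[θ | data] = 25.8/(25.8+13.7) = 0.653.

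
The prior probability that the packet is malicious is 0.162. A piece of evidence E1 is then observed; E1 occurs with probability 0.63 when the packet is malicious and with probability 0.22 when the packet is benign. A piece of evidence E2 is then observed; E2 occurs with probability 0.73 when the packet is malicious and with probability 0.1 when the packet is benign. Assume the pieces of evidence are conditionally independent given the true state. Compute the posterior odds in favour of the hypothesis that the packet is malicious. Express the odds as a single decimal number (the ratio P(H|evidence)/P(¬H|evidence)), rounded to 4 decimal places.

Posterior odds ≈ 4.0412

Prior odds = 0.162/(1−0.162) = 0.19332.
Likelihood ratio for E1 = 0.63/0.22 = 2.8636.
Likelihood ratio for E2 = 0.73/0.1 = 7.3000.
Posterior odds = prior odds × LR₁ × LR₂ = 4.0412.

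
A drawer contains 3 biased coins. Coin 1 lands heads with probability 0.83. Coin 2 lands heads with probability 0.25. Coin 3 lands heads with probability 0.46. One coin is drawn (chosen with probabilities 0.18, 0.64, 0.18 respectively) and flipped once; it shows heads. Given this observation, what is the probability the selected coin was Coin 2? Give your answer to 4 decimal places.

Posterior probability ≈ 0.4080

P(heads|C1) = 0.83; P(heads|C2) = 0.25; P(heads|C3) = 0.46.
Prior × likelihood for each source: 0.18·0.83=0.1494, 0.64·0.25=0.1600, 0.18·0.46=0.08280. Summing gives P(heads) = 0.39220.
P(Coin 2 | heads) = 0.1600 / 0.39220 = 0.4080.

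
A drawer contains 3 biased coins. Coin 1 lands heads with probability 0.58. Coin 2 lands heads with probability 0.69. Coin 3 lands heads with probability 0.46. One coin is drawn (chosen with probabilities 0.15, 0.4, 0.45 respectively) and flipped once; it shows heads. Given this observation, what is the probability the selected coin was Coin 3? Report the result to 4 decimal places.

Tabulate prior·likelihood by source: [1] prior 0.15, lik 0.58, product 0.08700; [2] prior 0.4, lik 0.69, product 0.2760; [3] prior 0.45, lik 0.46, product 0.2070.
Normalizing constant = 0.57000; the posterior for Coin 3 is its product over the sum, 0.2070/0.57000 = 0.3632.

Posterior probability ≈ 0.3632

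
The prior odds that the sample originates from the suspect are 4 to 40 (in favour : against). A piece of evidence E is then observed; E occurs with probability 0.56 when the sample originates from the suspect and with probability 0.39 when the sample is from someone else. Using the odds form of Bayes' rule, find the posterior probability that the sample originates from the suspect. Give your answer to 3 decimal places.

Prior odds = 4/40 = 0.10000.
Likelihood ratio for E = 0.56/0.39 = 1.4359.
Posterior odds = prior odds × LR = 0.14359.
Posterior probability = odds/(1+odds) = 0.14359/1.1436 = 0.126.

Posterior probability ≈ 0.126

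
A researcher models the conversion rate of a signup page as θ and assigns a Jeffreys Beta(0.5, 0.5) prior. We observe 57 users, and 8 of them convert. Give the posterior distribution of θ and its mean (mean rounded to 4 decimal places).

Posterior: Beta(8.5, 49.5); mean ≈ 0.1466

Observing 8 successes and 49 failures updates Beta(0.5, 0.5) by adding the success and failure counts to the two shape parameters: α = 0.5+8 = 8.5, β = 0.5+49 = 49.5.
Posterior mean = α/(α+β) = 8.5/58 = 0.1466.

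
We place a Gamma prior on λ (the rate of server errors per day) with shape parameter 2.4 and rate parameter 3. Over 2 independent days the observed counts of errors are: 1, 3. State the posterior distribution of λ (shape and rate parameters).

Posterior: Gamma(shape=6.4, rate=5)

The Poisson likelihood adds the total count to the shape and the number of exposure periods to the rate. Here ∑xᵢ = 4 and n = 2, so shape 2.4→6.4 and rate 3→5.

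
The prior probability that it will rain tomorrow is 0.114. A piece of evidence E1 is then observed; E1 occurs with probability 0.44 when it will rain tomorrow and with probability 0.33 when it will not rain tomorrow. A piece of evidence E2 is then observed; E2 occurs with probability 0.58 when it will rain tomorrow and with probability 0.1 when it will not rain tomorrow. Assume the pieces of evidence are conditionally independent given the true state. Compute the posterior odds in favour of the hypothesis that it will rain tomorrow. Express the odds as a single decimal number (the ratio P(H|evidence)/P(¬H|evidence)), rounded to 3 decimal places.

Prior odds = 0.114/(1−0.114) = 0.12867.
Likelihood ratio for E1 = 0.44/0.33 = 1.3333.
Likelihood ratio for E2 = 0.58/0.1 = 5.8000.
Posterior odds = prior odds × LR₁ × LR₂ = 0.99503.

Posterior odds ≈ 0.995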